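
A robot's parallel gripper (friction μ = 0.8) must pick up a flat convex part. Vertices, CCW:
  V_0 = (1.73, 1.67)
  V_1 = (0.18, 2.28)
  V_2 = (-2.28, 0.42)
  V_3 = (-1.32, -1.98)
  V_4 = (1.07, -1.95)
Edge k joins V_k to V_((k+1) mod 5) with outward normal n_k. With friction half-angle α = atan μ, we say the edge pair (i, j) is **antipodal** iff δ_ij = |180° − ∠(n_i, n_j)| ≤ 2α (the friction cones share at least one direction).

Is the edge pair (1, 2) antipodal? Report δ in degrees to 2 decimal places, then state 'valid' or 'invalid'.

δ = 105.29°, invalid

α = atan 0.8 = 38.66°;  2α = 77.32°
edge 1: e_1 = (-2.46, -1.86);  n_1 = (-0.6031, +0.7977)
edge 2: e_2 = (+0.96, -2.40);  n_2 = (-0.9285, -0.3714)
∠(n_1, n_2) = 74.71°
δ = |180° − 74.71°| = 105.29°
105.29° > 2α = 77.32°  →  invalid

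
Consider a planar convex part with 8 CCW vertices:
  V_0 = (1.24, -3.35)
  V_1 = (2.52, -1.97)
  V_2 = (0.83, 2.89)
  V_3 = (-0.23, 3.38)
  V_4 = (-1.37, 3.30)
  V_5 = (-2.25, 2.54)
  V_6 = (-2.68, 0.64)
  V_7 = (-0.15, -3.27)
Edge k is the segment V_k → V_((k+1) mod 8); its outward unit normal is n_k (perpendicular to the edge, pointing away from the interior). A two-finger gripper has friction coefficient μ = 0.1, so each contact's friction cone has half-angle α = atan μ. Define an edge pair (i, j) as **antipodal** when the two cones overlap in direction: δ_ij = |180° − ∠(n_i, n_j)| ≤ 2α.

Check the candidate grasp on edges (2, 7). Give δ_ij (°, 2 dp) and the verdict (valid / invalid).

δ = 21.52°, invalid

α = atan 0.1 = 5.71°;  2α = 11.42°
edge 2: e_2 = (-1.06, +0.49);  n_2 = (+0.4196, +0.9077)
edge 7: e_7 = (+1.39, -0.08);  n_7 = (-0.0575, -0.9983)
∠(n_2, n_7) = 158.48°
δ = |180° − 158.48°| = 21.52°
21.52° > 2α = 11.42°  →  invalid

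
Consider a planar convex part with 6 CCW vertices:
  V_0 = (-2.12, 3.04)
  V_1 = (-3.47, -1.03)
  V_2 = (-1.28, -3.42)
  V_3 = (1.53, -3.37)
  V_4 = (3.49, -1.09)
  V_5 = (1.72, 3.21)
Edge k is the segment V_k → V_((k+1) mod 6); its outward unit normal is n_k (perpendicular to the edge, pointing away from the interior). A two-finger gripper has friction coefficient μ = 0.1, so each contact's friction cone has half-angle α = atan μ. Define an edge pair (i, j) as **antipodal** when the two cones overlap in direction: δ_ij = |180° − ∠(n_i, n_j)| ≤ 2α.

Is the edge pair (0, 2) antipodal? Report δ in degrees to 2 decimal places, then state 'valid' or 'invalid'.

α = atan 0.1 = 5.71°;  2α = 11.42°
edge 0: e_0 = (-1.35, -4.07);  n_0 = (-0.9491, +0.3148)
edge 2: e_2 = (+2.81, +0.05);  n_2 = (+0.0178, -0.9998)
∠(n_0, n_2) = 109.37°
δ = |180° − 109.37°| = 70.63°
70.63° > 2α = 11.42°  →  invalid

δ = 70.63°, invalid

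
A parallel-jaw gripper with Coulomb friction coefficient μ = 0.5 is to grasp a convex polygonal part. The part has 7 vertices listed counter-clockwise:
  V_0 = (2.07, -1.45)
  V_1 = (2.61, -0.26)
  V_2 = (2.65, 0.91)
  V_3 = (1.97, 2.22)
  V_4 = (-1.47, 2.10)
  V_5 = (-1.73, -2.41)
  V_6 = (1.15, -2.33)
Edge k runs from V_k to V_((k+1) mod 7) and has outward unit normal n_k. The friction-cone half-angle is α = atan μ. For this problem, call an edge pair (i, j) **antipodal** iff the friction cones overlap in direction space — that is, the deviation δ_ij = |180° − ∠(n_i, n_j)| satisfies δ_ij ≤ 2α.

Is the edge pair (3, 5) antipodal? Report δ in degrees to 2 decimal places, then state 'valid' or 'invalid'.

α = atan 0.5 = 26.57°;  2α = 53.13°
edge 3: e_3 = (-3.44, -0.12);  n_3 = (-0.0349, +0.9994)
edge 5: e_5 = (+2.88, +0.08);  n_5 = (+0.0278, -0.9996)
∠(n_3, n_5) = 179.59°
δ = |180° − 179.59°| = 0.41°
0.41° ≤ 2α = 53.13°  →  valid

δ = 0.41°, valid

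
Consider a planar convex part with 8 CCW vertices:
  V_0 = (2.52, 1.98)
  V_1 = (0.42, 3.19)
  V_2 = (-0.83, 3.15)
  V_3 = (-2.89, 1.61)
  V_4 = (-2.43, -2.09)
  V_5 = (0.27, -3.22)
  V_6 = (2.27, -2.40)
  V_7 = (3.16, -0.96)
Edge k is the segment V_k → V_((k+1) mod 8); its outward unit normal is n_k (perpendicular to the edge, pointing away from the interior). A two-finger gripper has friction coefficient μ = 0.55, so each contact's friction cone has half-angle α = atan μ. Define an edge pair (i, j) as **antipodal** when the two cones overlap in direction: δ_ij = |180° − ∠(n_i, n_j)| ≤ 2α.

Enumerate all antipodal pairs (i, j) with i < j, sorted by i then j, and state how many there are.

count = 11; pairs: (0,3), (0,4), (0,5), (1,4), (1,5), (1,6), (2,5), (2,6), (3,6), (3,7), (4,7)

α = atan 0.55 = 28.81°;  2α = 57.62°
n_0 = (+0.4992, +0.8665)
n_1 = (-0.0320, +0.9995)
n_2 = (-0.5988, +0.8009)
n_3 = (-0.9924, -0.1234)
n_4 = (-0.3861, -0.9225)
n_5 = (+0.3794, -0.9253)
n_6 = (+0.8506, -0.5257)
n_7 = (+0.9771, +0.2127)
  (0,1): δ = 148.22°  ·
  (0,2): δ = 113.27°  ·
  (0,3): δ = 52.96°  ✓
  (0,4): δ = 7.24°  ✓
  (0,5): δ = 52.24°  ✓
  (0,6): δ = 88.23°  ·
  (0,7): δ = 132.23°  ·
  (1,2): δ = 145.05°  ·
  (1,3): δ = 84.75°  ·
  (1,4): δ = 24.54°  ✓
  (1,5): δ = 20.46°  ✓
  (1,6): δ = 56.45°  ✓
  (1,7): δ = 100.45°  ·
  (2,3): δ = 119.69°  ·
  (2,4): δ = 59.49°  ·
  (2,5): δ = 14.49°  ✓
  (2,6): δ = 21.50°  ✓
  (2,7): δ = 65.50°  ·
  (3,4): δ = 119.80°  ·
  (3,5): δ = 74.79°  ·
  (3,6): δ = 38.81°  ✓
  (3,7): δ = 5.19°  ✓
  (4,5): δ = 135.00°  ·
  (4,6): δ = 99.01°  ·
  (4,7): δ = 55.01°  ✓
  (5,6): δ = 144.01°  ·
  (5,7): δ = 100.01°  ·
  (6,7): δ = 136.00°  ·
antipodal pairs: 11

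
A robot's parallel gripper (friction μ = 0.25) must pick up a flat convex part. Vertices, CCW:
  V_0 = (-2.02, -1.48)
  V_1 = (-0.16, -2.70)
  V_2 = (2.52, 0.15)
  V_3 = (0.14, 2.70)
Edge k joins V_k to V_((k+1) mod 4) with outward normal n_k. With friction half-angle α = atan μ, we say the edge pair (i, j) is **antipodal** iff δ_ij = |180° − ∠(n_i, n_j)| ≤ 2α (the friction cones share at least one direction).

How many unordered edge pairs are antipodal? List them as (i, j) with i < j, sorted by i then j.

count = 2; pairs: (0,2), (1,3)

α = atan 0.25 = 14.04°;  2α = 28.07°
n_0 = (-0.5485, -0.8362)
n_1 = (+0.7285, -0.6850)
n_2 = (+0.7311, +0.6823)
n_3 = (-0.8884, +0.4591)
  (0,1): δ = 99.98°  ·
  (0,2): δ = 13.71°  ✓
  (0,3): δ = 95.93°  ·
  (1,2): δ = 93.74°  ·
  (1,3): δ = 15.91°  ✓
  (2,3): δ = 70.35°  ·
antipodal pairs: 2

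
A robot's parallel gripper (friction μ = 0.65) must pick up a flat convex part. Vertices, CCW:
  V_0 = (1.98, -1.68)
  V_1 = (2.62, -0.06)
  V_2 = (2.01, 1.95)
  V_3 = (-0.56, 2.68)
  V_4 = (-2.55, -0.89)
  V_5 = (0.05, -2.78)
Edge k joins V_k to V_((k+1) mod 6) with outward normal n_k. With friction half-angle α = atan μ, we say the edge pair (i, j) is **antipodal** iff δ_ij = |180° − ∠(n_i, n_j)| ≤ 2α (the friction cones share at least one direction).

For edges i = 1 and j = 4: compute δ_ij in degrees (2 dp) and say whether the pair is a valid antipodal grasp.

δ = 37.10°, valid

α = atan 0.65 = 33.02°;  2α = 66.05°
edge 1: e_1 = (-0.61, +2.01);  n_1 = (+0.9569, +0.2904)
edge 4: e_4 = (+2.60, -1.89);  n_4 = (-0.5880, -0.8089)
∠(n_1, n_4) = 142.90°
δ = |180° − 142.90°| = 37.10°
37.10° ≤ 2α = 66.05°  →  valid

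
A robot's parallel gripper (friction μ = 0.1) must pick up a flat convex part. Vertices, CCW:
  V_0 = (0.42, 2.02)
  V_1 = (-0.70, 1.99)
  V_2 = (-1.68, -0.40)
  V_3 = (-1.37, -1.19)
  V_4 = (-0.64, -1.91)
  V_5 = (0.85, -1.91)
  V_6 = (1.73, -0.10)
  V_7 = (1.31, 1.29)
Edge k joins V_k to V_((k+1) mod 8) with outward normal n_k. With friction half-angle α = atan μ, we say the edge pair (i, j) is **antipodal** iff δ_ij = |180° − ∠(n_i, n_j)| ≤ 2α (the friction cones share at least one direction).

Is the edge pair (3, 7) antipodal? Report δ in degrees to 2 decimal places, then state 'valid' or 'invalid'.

α = atan 0.1 = 5.71°;  2α = 11.42°
edge 3: e_3 = (+0.73, -0.72);  n_3 = (-0.7022, -0.7120)
edge 7: e_7 = (-0.89, +0.73);  n_7 = (+0.6342, +0.7732)
∠(n_3, n_7) = 174.75°
δ = |180° − 174.75°| = 5.25°
5.25° ≤ 2α = 11.42°  →  valid

δ = 5.25°, valid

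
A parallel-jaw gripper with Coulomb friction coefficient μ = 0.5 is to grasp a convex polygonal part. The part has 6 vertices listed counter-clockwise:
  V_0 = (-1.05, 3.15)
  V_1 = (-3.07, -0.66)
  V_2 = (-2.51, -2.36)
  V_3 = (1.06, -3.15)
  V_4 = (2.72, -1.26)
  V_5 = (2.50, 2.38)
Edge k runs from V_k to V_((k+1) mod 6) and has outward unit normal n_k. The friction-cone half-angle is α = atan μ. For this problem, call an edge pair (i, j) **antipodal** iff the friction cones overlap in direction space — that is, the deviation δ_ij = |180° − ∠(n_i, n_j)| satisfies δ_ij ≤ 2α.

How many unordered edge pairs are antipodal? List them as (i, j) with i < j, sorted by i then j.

count = 4; pairs: (0,3), (0,4), (1,4), (2,5)

α = atan 0.5 = 26.57°;  2α = 53.13°
n_0 = (-0.8835, +0.4684)
n_1 = (-0.9498, -0.3129)
n_2 = (-0.2161, -0.9764)
n_3 = (+0.7513, -0.6599)
n_4 = (+0.9982, +0.0603)
n_5 = (+0.2120, +0.9773)
  (0,1): δ = 133.84°  ·
  (0,2): δ = 74.55°  ·
  (0,3): δ = 13.36°  ✓
  (0,4): δ = 31.39°  ✓
  (0,5): δ = 105.69°  ·
  (1,2): δ = 120.71°  ·
  (1,3): δ = 59.53°  ·
  (1,4): δ = 14.77°  ✓
  (1,5): δ = 59.53°  ·
  (2,3): δ = 118.82°  ·
  (2,4): δ = 74.06°  ·
  (2,5): δ = 0.24°  ✓
  (3,4): δ = 135.25°  ·
  (3,5): δ = 60.94°  ·
  (4,5): δ = 105.70°  ·
antipodal pairs: 4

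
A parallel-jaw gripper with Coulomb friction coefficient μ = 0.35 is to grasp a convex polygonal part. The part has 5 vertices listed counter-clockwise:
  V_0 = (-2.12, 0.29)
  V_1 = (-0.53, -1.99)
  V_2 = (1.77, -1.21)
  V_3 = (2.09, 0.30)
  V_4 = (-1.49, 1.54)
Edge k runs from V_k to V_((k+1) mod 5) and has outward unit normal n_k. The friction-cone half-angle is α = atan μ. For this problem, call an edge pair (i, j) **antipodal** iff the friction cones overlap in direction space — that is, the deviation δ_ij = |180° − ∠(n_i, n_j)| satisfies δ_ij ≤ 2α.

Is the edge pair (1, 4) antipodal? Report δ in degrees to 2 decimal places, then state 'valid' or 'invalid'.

δ = 44.52°, invalid

α = atan 0.35 = 19.29°;  2α = 38.58°
edge 1: e_1 = (+2.30, +0.78);  n_1 = (+0.3212, -0.9470)
edge 4: e_4 = (-0.63, -1.25);  n_4 = (-0.8930, +0.4501)
∠(n_1, n_4) = 135.48°
δ = |180° − 135.48°| = 44.52°
44.52° > 2α = 38.58°  →  invalid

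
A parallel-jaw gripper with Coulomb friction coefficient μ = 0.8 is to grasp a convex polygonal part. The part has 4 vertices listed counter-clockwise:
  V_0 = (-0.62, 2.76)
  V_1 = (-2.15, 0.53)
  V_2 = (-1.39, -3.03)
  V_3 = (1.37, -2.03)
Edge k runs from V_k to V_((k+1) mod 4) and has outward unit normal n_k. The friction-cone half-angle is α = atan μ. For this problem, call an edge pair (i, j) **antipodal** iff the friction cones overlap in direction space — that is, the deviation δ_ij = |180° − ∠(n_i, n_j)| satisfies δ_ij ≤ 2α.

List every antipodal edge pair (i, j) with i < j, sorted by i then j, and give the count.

α = atan 0.8 = 38.66°;  2α = 77.32°
n_0 = (-0.8246, +0.5657)
n_1 = (-0.9780, -0.2088)
n_2 = (+0.3406, -0.9402)
n_3 = (+0.9235, +0.3837)
  (0,1): δ = 133.50°  ·
  (0,2): δ = 35.63°  ✓
  (0,3): δ = 57.01°  ✓
  (1,2): δ = 82.13°  ·
  (1,3): δ = 10.51°  ✓
  (2,3): δ = 87.36°  ·
antipodal pairs: 3

count = 3; pairs: (0,2), (0,3), (1,3)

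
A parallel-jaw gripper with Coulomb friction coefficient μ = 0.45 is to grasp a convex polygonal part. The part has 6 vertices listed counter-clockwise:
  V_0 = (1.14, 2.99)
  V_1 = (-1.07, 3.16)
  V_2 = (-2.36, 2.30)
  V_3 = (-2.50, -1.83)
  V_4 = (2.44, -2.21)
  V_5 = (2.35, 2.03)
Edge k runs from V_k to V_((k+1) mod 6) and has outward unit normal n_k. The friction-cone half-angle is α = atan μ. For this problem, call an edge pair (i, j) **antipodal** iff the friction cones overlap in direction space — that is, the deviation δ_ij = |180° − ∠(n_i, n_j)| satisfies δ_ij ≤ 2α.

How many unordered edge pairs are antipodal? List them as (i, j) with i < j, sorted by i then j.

count = 4; pairs: (0,3), (1,3), (2,4), (3,5)

α = atan 0.45 = 24.23°;  2α = 48.46°
n_0 = (+0.0767, +0.9971)
n_1 = (-0.5547, +0.8321)
n_2 = (-0.9994, +0.0339)
n_3 = (-0.0767, -0.9971)
n_4 = (+0.9998, +0.0212)
n_5 = (+0.6215, +0.7834)
  (0,1): δ = 141.91°  ·
  (0,2): δ = 87.54°  ·
  (0,3): δ = 0.00°  ✓
  (0,4): δ = 95.61°  ·
  (0,5): δ = 145.97°  ·
  (1,2): δ = 125.63°  ·
  (1,3): δ = 38.09°  ✓
  (1,4): δ = 57.53°  ·
  (1,5): δ = 107.88°  ·
  (2,3): δ = 92.46°  ·
  (2,4): δ = 3.16°  ✓
  (2,5): δ = 53.51°  ·
  (3,4): δ = 84.39°  ·
  (3,5): δ = 34.03°  ✓
  (4,5): δ = 129.64°  ·
antipodal pairs: 4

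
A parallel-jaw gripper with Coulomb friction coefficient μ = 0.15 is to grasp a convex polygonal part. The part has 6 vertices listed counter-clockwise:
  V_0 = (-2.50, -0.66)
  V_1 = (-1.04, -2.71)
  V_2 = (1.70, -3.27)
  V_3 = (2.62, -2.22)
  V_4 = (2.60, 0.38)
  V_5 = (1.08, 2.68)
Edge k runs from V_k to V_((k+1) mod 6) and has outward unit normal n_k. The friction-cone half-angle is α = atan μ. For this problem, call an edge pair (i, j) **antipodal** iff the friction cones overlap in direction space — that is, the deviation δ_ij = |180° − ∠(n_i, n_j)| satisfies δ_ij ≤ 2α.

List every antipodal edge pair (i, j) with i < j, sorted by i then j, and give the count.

count = 2; pairs: (0,4), (2,5)

α = atan 0.15 = 8.53°;  2α = 17.06°
n_0 = (-0.8145, -0.5801)
n_1 = (-0.2002, -0.9797)
n_2 = (+0.7521, -0.6590)
n_3 = (+1.0000, +0.0077)
n_4 = (+0.8343, +0.5513)
n_5 = (-0.6822, +0.7312)
  (0,1): δ = 137.01°  ·
  (0,2): δ = 76.68°  ·
  (0,3): δ = 35.02°  ·
  (0,4): δ = 2.00°  ✓
  (0,5): δ = 97.56°  ·
  (1,2): δ = 119.67°  ·
  (1,3): δ = 78.01°  ·
  (1,4): δ = 44.99°  ·
  (1,5): δ = 54.56°  ·
  (2,3): δ = 138.33°  ·
  (2,4): δ = 105.32°  ·
  (2,5): δ = 5.76°  ✓
  (3,4): δ = 146.98°  ·
  (3,5): δ = 47.43°  ·
  (4,5): δ = 80.45°  ·
antipodal pairs: 2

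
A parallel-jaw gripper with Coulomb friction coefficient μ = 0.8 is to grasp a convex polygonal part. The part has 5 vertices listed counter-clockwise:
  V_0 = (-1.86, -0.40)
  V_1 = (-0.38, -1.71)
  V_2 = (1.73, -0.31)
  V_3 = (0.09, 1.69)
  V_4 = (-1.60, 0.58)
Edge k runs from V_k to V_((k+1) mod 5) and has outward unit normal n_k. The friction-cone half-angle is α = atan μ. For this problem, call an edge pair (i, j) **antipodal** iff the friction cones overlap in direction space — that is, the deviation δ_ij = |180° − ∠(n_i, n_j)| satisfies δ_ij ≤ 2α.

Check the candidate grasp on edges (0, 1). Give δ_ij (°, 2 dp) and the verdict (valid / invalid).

α = atan 0.8 = 38.66°;  2α = 77.32°
edge 0: e_0 = (+1.48, -1.31);  n_0 = (-0.6628, -0.7488)
edge 1: e_1 = (+2.11, +1.40);  n_1 = (+0.5529, -0.8333)
∠(n_0, n_1) = 75.08°
δ = |180° − 75.08°| = 104.92°
104.92° > 2α = 77.32°  →  invalid

δ = 104.92°, invalid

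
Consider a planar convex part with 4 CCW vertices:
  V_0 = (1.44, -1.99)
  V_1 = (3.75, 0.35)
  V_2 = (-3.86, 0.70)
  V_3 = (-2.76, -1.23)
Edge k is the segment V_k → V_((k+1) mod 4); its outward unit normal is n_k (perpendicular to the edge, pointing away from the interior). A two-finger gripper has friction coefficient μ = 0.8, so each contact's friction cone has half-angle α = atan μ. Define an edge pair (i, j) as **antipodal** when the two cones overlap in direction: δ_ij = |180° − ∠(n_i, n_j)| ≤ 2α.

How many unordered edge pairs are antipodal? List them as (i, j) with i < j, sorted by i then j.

count = 4; pairs: (0,1), (0,2), (1,2), (1,3)

α = atan 0.8 = 38.66°;  2α = 77.32°
n_0 = (+0.7117, -0.7025)
n_1 = (+0.0459, +0.9989)
n_2 = (-0.8688, -0.4952)
n_3 = (-0.1781, -0.9840)
  (0,1): δ = 48.00°  ✓
  (0,2): δ = 74.31°  ✓
  (0,3): δ = 124.37°  ·
  (1,2): δ = 57.69°  ✓
  (1,3): δ = 7.62°  ✓
  (2,3): δ = 129.94°  ·
antipodal pairs: 4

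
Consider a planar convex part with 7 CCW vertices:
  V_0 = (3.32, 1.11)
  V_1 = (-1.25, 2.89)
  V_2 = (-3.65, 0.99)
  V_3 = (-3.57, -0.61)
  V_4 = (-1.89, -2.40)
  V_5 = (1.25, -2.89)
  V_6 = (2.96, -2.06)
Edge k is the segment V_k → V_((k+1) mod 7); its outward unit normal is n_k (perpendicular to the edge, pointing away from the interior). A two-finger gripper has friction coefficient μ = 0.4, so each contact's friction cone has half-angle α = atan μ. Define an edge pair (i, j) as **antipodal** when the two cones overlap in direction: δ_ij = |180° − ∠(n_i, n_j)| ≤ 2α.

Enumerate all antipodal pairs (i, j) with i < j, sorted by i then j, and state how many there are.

α = atan 0.4 = 21.80°;  2α = 43.60°
n_0 = (+0.3629, +0.9318)
n_1 = (-0.6207, +0.7840)
n_2 = (-0.9988, -0.0499)
n_3 = (-0.7292, -0.6843)
n_4 = (-0.1542, -0.9880)
n_5 = (+0.4367, -0.8996)
n_6 = (+0.9936, -0.1128)
  (0,1): δ = 120.35°  ·
  (0,2): δ = 65.86°  ·
  (0,3): δ = 25.53°  ✓
  (0,4): δ = 12.41°  ✓
  (0,5): δ = 47.17°  ·
  (0,6): δ = 104.80°  ·
  (1,2): δ = 125.51°  ·
  (1,3): δ = 85.18°  ·
  (1,4): δ = 47.24°  ·
  (1,5): δ = 12.48°  ✓
  (1,6): δ = 45.15°  ·
  (2,3): δ = 139.68°  ·
  (2,4): δ = 101.73°  ·
  (2,5): δ = 66.97°  ·
  (2,6): δ = 9.34°  ✓
  (3,4): δ = 142.05°  ·
  (3,5): δ = 107.29°  ·
  (3,6): δ = 49.66°  ·
  (4,5): δ = 145.24°  ·
  (4,6): δ = 87.61°  ·
  (5,6): δ = 122.37°  ·
antipodal pairs: 4

count = 4; pairs: (0,3), (0,4), (1,5), (2,6)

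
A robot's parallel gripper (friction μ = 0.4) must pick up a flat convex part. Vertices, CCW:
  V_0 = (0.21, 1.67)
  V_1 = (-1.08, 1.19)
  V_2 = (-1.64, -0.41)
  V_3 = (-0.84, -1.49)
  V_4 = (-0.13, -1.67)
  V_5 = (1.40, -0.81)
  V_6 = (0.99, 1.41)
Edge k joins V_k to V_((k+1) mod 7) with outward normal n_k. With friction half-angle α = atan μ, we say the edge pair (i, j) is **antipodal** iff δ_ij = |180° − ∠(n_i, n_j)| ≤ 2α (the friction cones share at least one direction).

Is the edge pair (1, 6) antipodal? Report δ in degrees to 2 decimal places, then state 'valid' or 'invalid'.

δ = 90.86°, invalid

α = atan 0.4 = 21.80°;  2α = 43.60°
edge 1: e_1 = (-0.56, -1.60);  n_1 = (-0.9439, +0.3304)
edge 6: e_6 = (-0.78, +0.26);  n_6 = (+0.3162, +0.9487)
∠(n_1, n_6) = 89.14°
δ = |180° − 89.14°| = 90.86°
90.86° > 2α = 43.60°  →  invalid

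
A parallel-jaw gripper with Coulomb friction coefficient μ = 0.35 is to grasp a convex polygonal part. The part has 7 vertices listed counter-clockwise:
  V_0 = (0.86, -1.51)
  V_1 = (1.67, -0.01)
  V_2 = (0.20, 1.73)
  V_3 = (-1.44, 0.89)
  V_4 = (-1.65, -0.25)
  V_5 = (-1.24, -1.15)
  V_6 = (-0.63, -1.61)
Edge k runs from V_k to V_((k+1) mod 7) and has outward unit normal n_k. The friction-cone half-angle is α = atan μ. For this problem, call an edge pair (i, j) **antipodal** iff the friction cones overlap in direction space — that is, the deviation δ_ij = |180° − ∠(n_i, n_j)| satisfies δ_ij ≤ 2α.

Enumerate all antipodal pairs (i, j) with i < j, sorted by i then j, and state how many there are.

count = 5; pairs: (0,2), (0,3), (1,4), (1,5), (2,6)

α = atan 0.35 = 19.29°;  2α = 38.58°
n_0 = (+0.8799, -0.4751)
n_1 = (+0.7639, +0.6454)
n_2 = (-0.4559, +0.8900)
n_3 = (-0.9835, +0.1812)
n_4 = (-0.9100, -0.4146)
n_5 = (-0.6021, -0.7984)
n_6 = (+0.0670, -0.9978)
  (0,1): δ = 111.44°  ·
  (0,2): δ = 34.51°  ✓
  (0,3): δ = 17.93°  ✓
  (0,4): δ = 52.86°  ·
  (0,5): δ = 81.35°  ·
  (0,6): δ = 122.21°  ·
  (1,2): δ = 103.07°  ·
  (1,3): δ = 50.63°  ·
  (1,4): δ = 15.70°  ✓
  (1,5): δ = 12.79°  ✓
  (1,6): δ = 53.65°  ·
  (2,3): δ = 127.56°  ·
  (2,4): δ = 92.63°  ·
  (2,5): δ = 64.14°  ·
  (2,6): δ = 23.28°  ✓
  (3,4): δ = 145.07°  ·
  (3,5): δ = 116.58°  ·
  (3,6): δ = 75.72°  ·
  (4,5): δ = 151.51°  ·
  (4,6): δ = 110.65°  ·
  (5,6): δ = 139.14°  ·
antipodal pairs: 5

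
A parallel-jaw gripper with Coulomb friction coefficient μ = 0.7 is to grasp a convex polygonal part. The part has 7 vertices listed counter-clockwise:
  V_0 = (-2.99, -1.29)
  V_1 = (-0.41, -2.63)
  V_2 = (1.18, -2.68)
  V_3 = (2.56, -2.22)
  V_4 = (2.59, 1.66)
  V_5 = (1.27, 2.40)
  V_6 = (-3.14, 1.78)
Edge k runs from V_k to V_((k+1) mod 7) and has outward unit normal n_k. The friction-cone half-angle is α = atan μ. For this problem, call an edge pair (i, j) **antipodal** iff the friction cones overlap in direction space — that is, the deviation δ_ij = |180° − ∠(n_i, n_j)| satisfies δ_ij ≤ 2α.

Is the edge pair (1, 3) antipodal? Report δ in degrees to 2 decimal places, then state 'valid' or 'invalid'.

α = atan 0.7 = 34.99°;  2α = 69.98°
edge 1: e_1 = (+1.59, -0.05);  n_1 = (-0.0314, -0.9995)
edge 3: e_3 = (+0.03, +3.88);  n_3 = (+1.0000, -0.0077)
∠(n_1, n_3) = 91.36°
δ = |180° − 91.36°| = 88.64°
88.64° > 2α = 69.98°  →  invalid

δ = 88.64°, invalid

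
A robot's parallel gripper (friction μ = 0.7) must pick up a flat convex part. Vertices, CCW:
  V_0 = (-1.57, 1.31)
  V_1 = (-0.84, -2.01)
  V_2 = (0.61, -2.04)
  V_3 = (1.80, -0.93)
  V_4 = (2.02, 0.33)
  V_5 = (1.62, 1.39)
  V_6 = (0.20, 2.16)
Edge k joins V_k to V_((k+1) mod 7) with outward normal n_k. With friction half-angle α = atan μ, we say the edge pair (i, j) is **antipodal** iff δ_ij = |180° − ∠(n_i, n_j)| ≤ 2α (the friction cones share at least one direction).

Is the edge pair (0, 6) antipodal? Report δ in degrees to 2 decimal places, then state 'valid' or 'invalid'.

α = atan 0.7 = 34.99°;  2α = 69.98°
edge 0: e_0 = (+0.73, -3.32);  n_0 = (-0.9767, -0.2147)
edge 6: e_6 = (-1.77, -0.85);  n_6 = (-0.4329, +0.9014)
∠(n_0, n_6) = 76.75°
δ = |180° − 76.75°| = 103.25°
103.25° > 2α = 69.98°  →  invalid

δ = 103.25°, invalid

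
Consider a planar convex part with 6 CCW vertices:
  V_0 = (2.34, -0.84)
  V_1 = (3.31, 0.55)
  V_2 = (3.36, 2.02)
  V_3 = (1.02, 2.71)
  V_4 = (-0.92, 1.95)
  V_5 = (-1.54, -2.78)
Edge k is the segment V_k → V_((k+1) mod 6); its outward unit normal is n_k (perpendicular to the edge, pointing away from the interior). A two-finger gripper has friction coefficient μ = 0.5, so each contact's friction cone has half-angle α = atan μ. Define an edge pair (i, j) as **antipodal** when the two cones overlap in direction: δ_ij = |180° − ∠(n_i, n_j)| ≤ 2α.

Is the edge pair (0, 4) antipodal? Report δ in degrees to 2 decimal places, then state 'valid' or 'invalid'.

α = atan 0.5 = 26.57°;  2α = 53.13°
edge 0: e_0 = (+0.97, +1.39);  n_0 = (+0.8201, -0.5723)
edge 4: e_4 = (-0.62, -4.73);  n_4 = (-0.9915, +0.1300)
∠(n_0, n_4) = 152.56°
δ = |180° − 152.56°| = 27.44°
27.44° ≤ 2α = 53.13°  →  valid

δ = 27.44°, valid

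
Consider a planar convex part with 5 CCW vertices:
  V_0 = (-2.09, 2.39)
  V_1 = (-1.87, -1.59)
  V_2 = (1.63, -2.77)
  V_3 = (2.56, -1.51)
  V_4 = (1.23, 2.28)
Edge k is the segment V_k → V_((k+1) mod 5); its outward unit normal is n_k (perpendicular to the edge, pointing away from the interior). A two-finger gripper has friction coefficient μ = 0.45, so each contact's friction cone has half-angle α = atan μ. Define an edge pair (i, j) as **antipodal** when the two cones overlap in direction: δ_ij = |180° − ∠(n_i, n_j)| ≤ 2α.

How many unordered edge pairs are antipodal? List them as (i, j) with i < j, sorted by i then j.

α = atan 0.45 = 24.23°;  2α = 48.46°
n_0 = (-0.9985, -0.0552)
n_1 = (-0.3195, -0.9476)
n_2 = (+0.8046, -0.5939)
n_3 = (+0.9436, +0.3311)
n_4 = (+0.0331, +0.9995)
  (0,1): δ = 111.80°  ·
  (0,2): δ = 39.59°  ✓
  (0,3): δ = 16.17°  ✓
  (0,4): δ = 84.94°  ·
  (1,2): δ = 107.80°  ·
  (1,3): δ = 52.03°  ·
  (1,4): δ = 16.73°  ✓
  (2,3): δ = 124.23°  ·
  (2,4): δ = 55.47°  ·
  (3,4): δ = 111.23°  ·
antipodal pairs: 3

count = 3; pairs: (0,2), (0,3), (1,4)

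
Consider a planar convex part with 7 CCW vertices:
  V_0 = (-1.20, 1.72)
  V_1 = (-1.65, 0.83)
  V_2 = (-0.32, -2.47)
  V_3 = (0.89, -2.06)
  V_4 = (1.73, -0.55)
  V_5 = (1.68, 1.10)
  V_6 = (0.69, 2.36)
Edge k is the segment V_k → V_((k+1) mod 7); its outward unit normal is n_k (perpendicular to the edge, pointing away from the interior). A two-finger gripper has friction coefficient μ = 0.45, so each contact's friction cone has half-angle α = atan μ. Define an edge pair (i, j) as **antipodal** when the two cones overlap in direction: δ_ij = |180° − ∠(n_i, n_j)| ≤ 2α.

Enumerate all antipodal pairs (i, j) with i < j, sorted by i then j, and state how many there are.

count = 7; pairs: (0,2), (0,3), (0,4), (1,4), (1,5), (2,6), (3,6)

α = atan 0.45 = 24.23°;  2α = 48.46°
n_0 = (-0.8924, +0.4512)
n_1 = (-0.9275, -0.3738)
n_2 = (+0.3209, -0.9471)
n_3 = (+0.8739, -0.4861)
n_4 = (+0.9995, +0.0303)
n_5 = (+0.7863, +0.6178)
n_6 = (-0.3207, +0.9472)
  (0,1): δ = 131.23°  ·
  (0,2): δ = 44.46°  ✓
  (0,3): δ = 2.26°  ✓
  (0,4): δ = 28.56°  ✓
  (0,5): δ = 64.98°  ·
  (0,6): δ = 135.53°  ·
  (1,2): δ = 93.23°  ·
  (1,3): δ = 51.04°  ·
  (1,4): δ = 20.22°  ✓
  (1,5): δ = 16.21°  ✓
  (1,6): δ = 86.76°  ·
  (2,3): δ = 137.81°  ·
  (2,4): δ = 106.98°  ·
  (2,5): δ = 70.56°  ·
  (2,6): δ = 0.01°  ✓
  (3,4): δ = 149.18°  ·
  (3,5): δ = 112.76°  ·
  (3,6): δ = 42.21°  ✓
  (4,5): δ = 143.58°  ·
  (4,6): δ = 73.03°  ·
  (5,6): δ = 109.45°  ·
antipodal pairs: 7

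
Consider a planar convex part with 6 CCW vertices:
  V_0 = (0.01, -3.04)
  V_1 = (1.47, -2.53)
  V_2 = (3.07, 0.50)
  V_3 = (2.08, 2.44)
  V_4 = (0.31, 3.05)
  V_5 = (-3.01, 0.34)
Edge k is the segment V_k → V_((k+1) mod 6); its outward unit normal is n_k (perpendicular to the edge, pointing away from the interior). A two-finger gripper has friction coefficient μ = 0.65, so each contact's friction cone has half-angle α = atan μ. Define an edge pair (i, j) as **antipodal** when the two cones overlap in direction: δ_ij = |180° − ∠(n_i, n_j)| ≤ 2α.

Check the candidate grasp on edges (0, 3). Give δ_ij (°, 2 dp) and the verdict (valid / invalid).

α = atan 0.65 = 33.02°;  2α = 66.05°
edge 0: e_0 = (+1.46, +0.51);  n_0 = (+0.3298, -0.9441)
edge 3: e_3 = (-1.77, +0.61);  n_3 = (+0.3258, +0.9454)
∠(n_0, n_3) = 141.73°
δ = |180° − 141.73°| = 38.27°
38.27° ≤ 2α = 66.05°  →  valid

δ = 38.27°, valid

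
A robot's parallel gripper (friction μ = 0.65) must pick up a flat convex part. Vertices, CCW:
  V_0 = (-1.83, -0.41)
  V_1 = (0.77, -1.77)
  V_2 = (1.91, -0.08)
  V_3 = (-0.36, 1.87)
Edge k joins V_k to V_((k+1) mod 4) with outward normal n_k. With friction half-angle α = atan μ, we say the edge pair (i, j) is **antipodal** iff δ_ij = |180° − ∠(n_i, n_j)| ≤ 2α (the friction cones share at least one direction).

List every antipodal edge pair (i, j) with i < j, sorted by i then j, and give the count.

count = 2; pairs: (0,2), (1,3)

α = atan 0.65 = 33.02°;  2α = 66.05°
n_0 = (-0.4635, -0.8861)
n_1 = (+0.8290, -0.5592)
n_2 = (+0.6516, +0.7585)
n_3 = (-0.8405, +0.5419)
  (0,1): δ = 96.39°  ·
  (0,2): δ = 13.05°  ✓
  (0,3): δ = 84.80°  ·
  (1,2): δ = 96.66°  ·
  (1,3): δ = 1.19°  ✓
  (2,3): δ = 82.15°  ·
antipodal pairs: 2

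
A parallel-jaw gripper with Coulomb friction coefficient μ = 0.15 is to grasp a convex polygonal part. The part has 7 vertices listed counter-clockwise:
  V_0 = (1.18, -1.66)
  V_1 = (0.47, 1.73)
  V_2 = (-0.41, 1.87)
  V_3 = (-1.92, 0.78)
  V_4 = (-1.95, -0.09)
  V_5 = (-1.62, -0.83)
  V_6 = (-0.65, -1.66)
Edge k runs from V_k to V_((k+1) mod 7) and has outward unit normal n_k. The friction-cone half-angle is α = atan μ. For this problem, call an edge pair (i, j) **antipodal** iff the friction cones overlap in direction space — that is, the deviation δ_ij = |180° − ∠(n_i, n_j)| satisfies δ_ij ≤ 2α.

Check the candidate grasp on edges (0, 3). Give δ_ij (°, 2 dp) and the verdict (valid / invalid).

δ = 13.80°, valid

α = atan 0.15 = 8.53°;  2α = 17.06°
edge 0: e_0 = (-0.71, +3.39);  n_0 = (+0.9788, +0.2050)
edge 3: e_3 = (-0.03, -0.87);  n_3 = (-0.9994, +0.0345)
∠(n_0, n_3) = 166.20°
δ = |180° − 166.20°| = 13.80°
13.80° ≤ 2α = 17.06°  →  valid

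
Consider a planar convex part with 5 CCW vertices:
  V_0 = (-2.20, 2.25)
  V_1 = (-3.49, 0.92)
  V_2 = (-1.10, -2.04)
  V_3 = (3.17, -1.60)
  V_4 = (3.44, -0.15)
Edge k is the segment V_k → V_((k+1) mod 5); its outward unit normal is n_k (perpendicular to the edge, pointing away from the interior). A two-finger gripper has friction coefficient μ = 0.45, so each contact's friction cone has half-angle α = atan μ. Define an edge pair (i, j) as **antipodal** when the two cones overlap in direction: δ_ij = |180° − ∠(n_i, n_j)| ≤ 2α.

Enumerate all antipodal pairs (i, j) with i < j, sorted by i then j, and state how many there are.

count = 4; pairs: (0,2), (0,3), (1,4), (2,4)

α = atan 0.45 = 24.23°;  2α = 48.46°
n_0 = (-0.7178, +0.6962)
n_1 = (-0.7780, -0.6282)
n_2 = (+0.1025, -0.9947)
n_3 = (+0.9831, -0.1831)
n_4 = (+0.3916, +0.9202)
  (0,1): δ = 96.96°  ·
  (0,2): δ = 39.99°  ✓
  (0,3): δ = 33.58°  ✓
  (0,4): δ = 111.07°  ·
  (1,2): δ = 123.04°  ·
  (1,3): δ = 49.47°  ·
  (1,4): δ = 28.03°  ✓
  (2,3): δ = 106.43°  ·
  (2,4): δ = 28.93°  ✓
  (3,4): δ = 102.50°  ·
antipodal pairs: 4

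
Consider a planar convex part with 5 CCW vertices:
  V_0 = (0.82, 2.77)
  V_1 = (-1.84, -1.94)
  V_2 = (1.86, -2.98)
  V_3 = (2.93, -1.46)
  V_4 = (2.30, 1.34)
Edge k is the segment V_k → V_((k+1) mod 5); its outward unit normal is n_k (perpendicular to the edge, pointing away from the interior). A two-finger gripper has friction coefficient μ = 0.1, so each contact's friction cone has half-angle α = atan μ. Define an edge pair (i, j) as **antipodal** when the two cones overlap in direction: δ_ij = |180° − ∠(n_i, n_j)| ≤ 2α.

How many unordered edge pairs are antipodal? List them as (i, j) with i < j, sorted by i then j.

α = atan 0.1 = 5.71°;  2α = 11.42°
n_0 = (-0.8707, +0.4918)
n_1 = (-0.2706, -0.9627)
n_2 = (+0.8177, -0.5756)
n_3 = (+0.9756, +0.2195)
n_4 = (+0.6949, +0.7192)
  (0,1): δ = 76.24°  ·
  (0,2): δ = 5.69°  ✓
  (0,3): δ = 42.14°  ·
  (0,4): δ = 75.44°  ·
  (1,2): δ = 109.44°  ·
  (1,3): δ = 61.62°  ·
  (1,4): δ = 28.32°  ·
  (2,3): δ = 132.18°  ·
  (2,4): δ = 98.87°  ·
  (3,4): δ = 146.70°  ·
antipodal pairs: 1

count = 1; pairs: (0,2)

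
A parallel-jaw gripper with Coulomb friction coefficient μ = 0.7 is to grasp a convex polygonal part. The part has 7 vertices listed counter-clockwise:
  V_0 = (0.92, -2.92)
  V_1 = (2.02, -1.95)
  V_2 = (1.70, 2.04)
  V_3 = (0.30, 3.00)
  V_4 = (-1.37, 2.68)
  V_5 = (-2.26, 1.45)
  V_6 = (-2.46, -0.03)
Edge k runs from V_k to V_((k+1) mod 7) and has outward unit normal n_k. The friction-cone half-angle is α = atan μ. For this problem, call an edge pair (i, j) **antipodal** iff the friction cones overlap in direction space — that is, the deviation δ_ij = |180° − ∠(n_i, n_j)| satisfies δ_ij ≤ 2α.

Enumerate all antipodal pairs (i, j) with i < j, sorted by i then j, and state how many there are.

α = atan 0.7 = 34.99°;  2α = 69.98°
n_0 = (+0.6614, -0.7500)
n_1 = (+0.9968, +0.0799)
n_2 = (+0.5655, +0.8247)
n_3 = (-0.1882, +0.9821)
n_4 = (-0.8102, +0.5862)
n_5 = (-0.9910, +0.1339)
n_6 = (-0.6499, -0.7600)
  (0,1): δ = 126.82°  ·
  (0,2): δ = 75.85°  ·
  (0,3): δ = 30.56°  ✓
  (0,4): δ = 12.70°  ✓
  (0,5): δ = 40.90°  ✓
  (0,6): δ = 98.06°  ·
  (1,2): δ = 129.02°  ·
  (1,3): δ = 83.74°  ·
  (1,4): δ = 40.47°  ✓
  (1,5): δ = 12.28°  ✓
  (1,6): δ = 44.88°  ✓
  (2,3): δ = 134.71°  ·
  (2,4): δ = 91.45°  ·
  (2,5): δ = 63.26°  ✓
  (2,6): δ = 6.09°  ✓
  (3,4): δ = 136.74°  ·
  (3,5): δ = 108.54°  ·
  (3,6): δ = 51.38°  ✓
  (4,5): δ = 151.81°  ·
  (4,6): δ = 94.64°  ·
  (5,6): δ = 122.84°  ·
antipodal pairs: 9

count = 9; pairs: (0,3), (0,4), (0,5), (1,4), (1,5), (1,6), (2,5), (2,6), (3,6)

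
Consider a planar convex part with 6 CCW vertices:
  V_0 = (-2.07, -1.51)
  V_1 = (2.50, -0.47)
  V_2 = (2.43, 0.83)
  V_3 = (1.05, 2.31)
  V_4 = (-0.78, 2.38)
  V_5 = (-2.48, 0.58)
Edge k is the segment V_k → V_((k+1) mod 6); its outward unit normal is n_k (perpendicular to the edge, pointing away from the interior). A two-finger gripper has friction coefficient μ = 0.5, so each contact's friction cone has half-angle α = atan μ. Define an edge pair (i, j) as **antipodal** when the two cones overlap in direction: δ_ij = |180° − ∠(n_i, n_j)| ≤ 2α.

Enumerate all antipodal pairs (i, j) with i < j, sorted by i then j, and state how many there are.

α = atan 0.5 = 26.57°;  2α = 53.13°
n_0 = (+0.2219, -0.9751)
n_1 = (+0.9986, +0.0538)
n_2 = (+0.7314, +0.6820)
n_3 = (+0.0382, +0.9993)
n_4 = (-0.7270, +0.6866)
n_5 = (-0.9813, -0.1925)
  (0,1): δ = 99.74°  ·
  (0,2): δ = 59.82°  ·
  (0,3): δ = 15.01°  ✓
  (0,4): δ = 33.82°  ✓
  (0,5): δ = 88.28°  ·
  (1,2): δ = 140.08°  ·
  (1,3): δ = 95.27°  ·
  (1,4): δ = 46.45°  ✓
  (1,5): δ = 8.02°  ✓
  (2,3): δ = 135.19°  ·
  (2,4): δ = 86.36°  ·
  (2,5): δ = 31.90°  ✓
  (3,4): δ = 131.17°  ·
  (3,5): δ = 76.71°  ·
  (4,5): δ = 125.54°  ·
antipodal pairs: 5

count = 5; pairs: (0,3), (0,4), (1,4), (1,5), (2,5)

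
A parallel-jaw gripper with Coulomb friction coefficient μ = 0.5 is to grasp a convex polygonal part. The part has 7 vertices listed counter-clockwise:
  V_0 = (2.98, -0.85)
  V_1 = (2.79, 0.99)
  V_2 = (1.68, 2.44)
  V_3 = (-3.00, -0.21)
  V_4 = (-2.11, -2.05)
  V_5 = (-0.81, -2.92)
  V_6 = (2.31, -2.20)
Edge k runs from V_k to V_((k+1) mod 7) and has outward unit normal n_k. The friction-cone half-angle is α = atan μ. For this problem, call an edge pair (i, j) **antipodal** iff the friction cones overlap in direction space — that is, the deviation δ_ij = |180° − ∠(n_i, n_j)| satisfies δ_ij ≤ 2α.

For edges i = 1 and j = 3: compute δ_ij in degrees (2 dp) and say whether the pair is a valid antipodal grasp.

α = atan 0.5 = 26.57°;  2α = 53.13°
edge 1: e_1 = (-1.11, +1.45);  n_1 = (+0.7940, +0.6079)
edge 3: e_3 = (+0.89, -1.84);  n_3 = (-0.9002, -0.4354)
∠(n_1, n_3) = 168.38°
δ = |180° − 168.38°| = 11.62°
11.62° ≤ 2α = 53.13°  →  valid

δ = 11.62°, valid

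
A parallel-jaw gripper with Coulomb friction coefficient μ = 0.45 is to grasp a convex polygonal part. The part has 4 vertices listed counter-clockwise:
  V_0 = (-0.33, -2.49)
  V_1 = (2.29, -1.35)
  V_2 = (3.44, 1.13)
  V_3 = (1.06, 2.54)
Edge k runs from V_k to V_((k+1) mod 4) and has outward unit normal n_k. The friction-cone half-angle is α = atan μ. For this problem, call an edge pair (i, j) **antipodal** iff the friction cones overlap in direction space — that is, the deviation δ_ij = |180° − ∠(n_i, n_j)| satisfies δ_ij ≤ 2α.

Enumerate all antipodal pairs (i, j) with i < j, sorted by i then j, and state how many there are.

count = 1; pairs: (1,3)

α = atan 0.45 = 24.23°;  2α = 48.46°
n_0 = (+0.3990, -0.9170)
n_1 = (+0.9072, -0.4207)
n_2 = (+0.5097, +0.8604)
n_3 = (-0.9639, +0.2664)
  (0,1): δ = 138.39°  ·
  (0,2): δ = 54.16°  ·
  (0,3): δ = 51.04°  ·
  (1,2): δ = 95.77°  ·
  (1,3): δ = 9.43°  ✓
  (2,3): δ = 74.80°  ·
antipodal pairs: 1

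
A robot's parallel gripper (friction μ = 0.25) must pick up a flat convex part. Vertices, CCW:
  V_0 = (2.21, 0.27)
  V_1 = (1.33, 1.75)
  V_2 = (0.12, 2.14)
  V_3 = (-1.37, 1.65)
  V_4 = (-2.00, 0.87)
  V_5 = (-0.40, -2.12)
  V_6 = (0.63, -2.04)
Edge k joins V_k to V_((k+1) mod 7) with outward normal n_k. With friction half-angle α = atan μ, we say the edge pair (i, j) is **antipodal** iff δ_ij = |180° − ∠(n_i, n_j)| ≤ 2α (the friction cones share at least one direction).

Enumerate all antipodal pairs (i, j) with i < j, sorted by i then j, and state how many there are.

count = 4; pairs: (0,4), (1,5), (2,5), (3,6)

α = atan 0.25 = 14.04°;  2α = 28.07°
n_0 = (+0.8595, +0.5111)
n_1 = (+0.3068, +0.9518)
n_2 = (-0.3124, +0.9500)
n_3 = (-0.7779, +0.6283)
n_4 = (-0.8817, -0.4718)
n_5 = (+0.0774, -0.9970)
n_6 = (+0.8254, -0.5646)
  (0,1): δ = 138.60°  ·
  (0,2): δ = 102.53°  ·
  (0,3): δ = 69.66°  ·
  (0,4): δ = 2.58°  ✓
  (0,5): δ = 63.71°  ·
  (0,6): δ = 114.89°  ·
  (1,2): δ = 143.93°  ·
  (1,3): δ = 111.06°  ·
  (1,4): δ = 43.98°  ·
  (1,5): δ = 22.31°  ✓
  (1,6): δ = 73.49°  ·
  (2,3): δ = 147.13°  ·
  (2,4): δ = 80.05°  ·
  (2,5): δ = 13.76°  ✓
  (2,6): δ = 37.42°  ·
  (3,4): δ = 112.92°  ·
  (3,5): δ = 46.63°  ·
  (3,6): δ = 4.56°  ✓
  (4,5): δ = 113.71°  ·
  (4,6): δ = 62.52°  ·
  (5,6): δ = 128.81°  ·
antipodal pairs: 4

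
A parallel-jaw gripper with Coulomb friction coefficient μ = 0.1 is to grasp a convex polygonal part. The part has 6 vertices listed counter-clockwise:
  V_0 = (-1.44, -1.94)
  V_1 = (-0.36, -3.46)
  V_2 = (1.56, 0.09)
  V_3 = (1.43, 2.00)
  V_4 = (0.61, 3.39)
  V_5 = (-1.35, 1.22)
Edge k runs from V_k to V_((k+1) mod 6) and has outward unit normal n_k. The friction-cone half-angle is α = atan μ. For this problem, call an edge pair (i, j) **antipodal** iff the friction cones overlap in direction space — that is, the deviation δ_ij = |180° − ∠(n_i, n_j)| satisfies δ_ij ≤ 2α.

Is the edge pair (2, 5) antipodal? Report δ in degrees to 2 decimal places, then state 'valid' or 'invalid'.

α = atan 0.1 = 5.71°;  2α = 11.42°
edge 2: e_2 = (-0.13, +1.91);  n_2 = (+0.9977, +0.0679)
edge 5: e_5 = (-0.09, -3.16);  n_5 = (-0.9996, +0.0285)
∠(n_2, n_5) = 174.47°
δ = |180° − 174.47°| = 5.53°
5.53° ≤ 2α = 11.42°  →  valid

δ = 5.53°, valid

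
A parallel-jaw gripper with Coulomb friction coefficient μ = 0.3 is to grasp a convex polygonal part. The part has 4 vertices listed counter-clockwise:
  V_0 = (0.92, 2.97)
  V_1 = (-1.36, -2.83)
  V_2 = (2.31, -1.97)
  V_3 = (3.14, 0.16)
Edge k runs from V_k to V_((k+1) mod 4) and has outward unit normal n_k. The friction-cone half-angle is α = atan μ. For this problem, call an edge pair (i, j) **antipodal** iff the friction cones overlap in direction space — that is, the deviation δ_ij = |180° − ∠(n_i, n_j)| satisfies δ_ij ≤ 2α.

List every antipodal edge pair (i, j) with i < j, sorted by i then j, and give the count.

count = 1; pairs: (0,2)

α = atan 0.3 = 16.70°;  2α = 33.40°
n_0 = (-0.9307, +0.3659)
n_1 = (+0.2282, -0.9736)
n_2 = (+0.9318, -0.3631)
n_3 = (+0.7847, +0.6199)
  (0,1): δ = 55.35°  ·
  (0,2): δ = 0.17°  ✓
  (0,3): δ = 59.77°  ·
  (1,2): δ = 124.48°  ·
  (1,3): δ = 64.88°  ·
  (2,3): δ = 120.40°  ·
antipodal pairs: 1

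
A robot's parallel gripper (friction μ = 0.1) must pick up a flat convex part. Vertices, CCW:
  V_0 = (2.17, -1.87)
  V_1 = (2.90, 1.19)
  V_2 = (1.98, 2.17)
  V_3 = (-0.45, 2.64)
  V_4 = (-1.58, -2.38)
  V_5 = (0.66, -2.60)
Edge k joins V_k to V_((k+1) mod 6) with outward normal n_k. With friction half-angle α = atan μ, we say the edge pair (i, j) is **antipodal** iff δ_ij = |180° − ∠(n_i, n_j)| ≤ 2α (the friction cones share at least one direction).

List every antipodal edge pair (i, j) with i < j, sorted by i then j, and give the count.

count = 2; pairs: (0,3), (2,4)

α = atan 0.1 = 5.71°;  2α = 11.42°
n_0 = (+0.9727, -0.2321)
n_1 = (+0.7291, +0.6844)
n_2 = (+0.1899, +0.9818)
n_3 = (-0.9756, +0.2196)
n_4 = (-0.0977, -0.9952)
n_5 = (+0.4352, -0.9003)
  (0,1): δ = 123.39°  ·
  (0,2): δ = 87.53°  ·
  (0,3): δ = 0.73°  ✓
  (0,4): δ = 97.81°  ·
  (0,5): δ = 129.22°  ·
  (1,2): δ = 144.14°  ·
  (1,3): δ = 55.88°  ·
  (1,4): δ = 41.20°  ·
  (1,5): δ = 72.61°  ·
  (2,3): δ = 91.74°  ·
  (2,4): δ = 5.34°  ✓
  (2,5): δ = 36.75°  ·
  (3,4): δ = 82.92°  ·
  (3,5): δ = 51.51°  ·
  (4,5): δ = 148.59°  ·
antipodal pairs: 2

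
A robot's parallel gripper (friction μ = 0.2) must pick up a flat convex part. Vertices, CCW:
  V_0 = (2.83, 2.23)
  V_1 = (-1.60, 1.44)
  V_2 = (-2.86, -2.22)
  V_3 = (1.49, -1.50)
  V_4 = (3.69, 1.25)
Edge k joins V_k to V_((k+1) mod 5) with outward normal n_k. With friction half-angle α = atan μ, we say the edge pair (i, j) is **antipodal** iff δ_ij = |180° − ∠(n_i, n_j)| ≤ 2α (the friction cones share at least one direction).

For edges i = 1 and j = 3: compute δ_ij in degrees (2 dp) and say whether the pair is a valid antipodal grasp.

δ = 19.66°, valid

α = atan 0.2 = 11.31°;  2α = 22.62°
edge 1: e_1 = (-1.26, -3.66);  n_1 = (-0.9455, +0.3255)
edge 3: e_3 = (+2.20, +2.75);  n_3 = (+0.7809, -0.6247)
∠(n_1, n_3) = 160.34°
δ = |180° − 160.34°| = 19.66°
19.66° ≤ 2α = 22.62°  →  valid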